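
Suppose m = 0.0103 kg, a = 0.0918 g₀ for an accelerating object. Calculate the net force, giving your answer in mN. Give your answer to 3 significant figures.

9.27 mN

Directly: F = m·a.
m = 0.0103 kg; a = 0.0918 g₀ = 0.9003 m/s².
F = 0.009273 N  (the unit combination reduces to kg·m/s² = N)
0.009273 N × (1 mN / 0.001000 N) = 9.273 mN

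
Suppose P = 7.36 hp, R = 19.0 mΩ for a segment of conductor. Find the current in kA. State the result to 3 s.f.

0.537 kA

Solving P = I²R for I: I = √(P/R).
P = 7.36 hp = 5488 W; R = 19.0 mΩ = 0.01900 Ω.
I = 537.5 A
537.5 A × (1 kA / 1000 A) = 0.5375 kA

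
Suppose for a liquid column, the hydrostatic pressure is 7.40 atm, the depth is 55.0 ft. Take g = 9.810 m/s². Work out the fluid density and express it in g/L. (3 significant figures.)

4560 g/L

Rearranging P = ρ·g·h for ρ: ρ = P/(g·h).
P = 7.40 atm = 7.498×10^5 Pa; h = 55.0 ft = 16.76 m; g = 9.810 m/s².
ρ = 4559 kg/m³
Since 1 g/L = 1 kg/m³, 4559 g/L.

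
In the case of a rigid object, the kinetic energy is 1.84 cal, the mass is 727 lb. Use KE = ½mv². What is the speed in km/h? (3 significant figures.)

0.778 km/h

Rearranging KE = ½mv² for v: v = √(2·KE/m).
KE = 1.84 cal = 7.699 J; m = 727 lb = 329.8 kg.
v = 0.2161 m/s
0.2161 m/s × (1 km/h / 0.2778 m/s) = 0.7779 km/h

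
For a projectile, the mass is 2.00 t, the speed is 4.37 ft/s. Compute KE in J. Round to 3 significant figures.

1770 J

Directly: KE = ½mv².
m = 2.00 t = 2000 kg; v = 4.37 ft/s = 1.332 m/s.
KE = 1774 J  (the unit combination reduces to kg·m²/s² = J)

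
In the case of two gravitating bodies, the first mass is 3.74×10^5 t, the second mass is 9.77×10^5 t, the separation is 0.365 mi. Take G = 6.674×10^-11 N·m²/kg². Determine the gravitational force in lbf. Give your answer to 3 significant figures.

From Newton's law of gravitation: F = Gm₁m₂/r².
m₁ = 3.74×10^5 t = 3.740×10^8 kg; m₂ = 9.77×10^5 t = 9.770×10^8 kg; r = 0.365 mi = 587.4 m; G = 6.674×10^-11 N·m²/kg².
F = 70.68 N
70.68 N × (1 lbf / 4.448 N) = 15.89 lbf

15.9 lbf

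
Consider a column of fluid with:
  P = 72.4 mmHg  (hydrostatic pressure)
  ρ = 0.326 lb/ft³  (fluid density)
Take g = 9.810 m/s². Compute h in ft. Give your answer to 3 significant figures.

618 ft

Rearranging P = ρ·g·h for h: h = P/(ρ·g).
P = 72.4 mmHg = 9653 Pa; ρ = 0.326 lb/ft³ = 5.222 kg/m³; g = 9.810 m/s².
h = 188.4 m
188.4 m × (1 ft / 0.3048 m) = 618.2 ft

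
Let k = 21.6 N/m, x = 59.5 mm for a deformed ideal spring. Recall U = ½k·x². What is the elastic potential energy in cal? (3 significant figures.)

0.00914 cal

U is given directly by: U = ½kx².
k = 21.6 N/m; x = 59.5 mm = 0.05950 m.
U = 0.03823 J
0.03823 J × (1 cal / 4.184 J) = 0.009138 cal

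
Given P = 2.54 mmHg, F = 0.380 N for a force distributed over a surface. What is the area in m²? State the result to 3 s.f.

0.00112 m²

Rearranging: A = F/P.
P = 2.54 mmHg = 338.6 Pa; F = 0.380 N.
A = 0.001122 m²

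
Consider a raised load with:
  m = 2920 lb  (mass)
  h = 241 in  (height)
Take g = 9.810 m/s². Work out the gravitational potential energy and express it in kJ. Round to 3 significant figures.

Directly: PE = mgh.
m = 2920 lb = 1324 kg; h = 241 in = 6.121 m; g = 9.810 m/s².
PE = 79537 J
79537 J × (1 kJ / 1000 J) = 79.54 kJ

79.5 kJ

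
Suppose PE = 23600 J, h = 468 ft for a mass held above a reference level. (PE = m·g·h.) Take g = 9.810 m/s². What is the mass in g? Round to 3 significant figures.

16900 g

Rearranging PE = m·g·h for m: m = PE/(g·h).
PE = 23600 J; h = 468 ft = 142.6 m; g = 9.810 m/s².
m = 16.86 kg
16.86 kg × (1 g / 0.001000 kg) = 16865 g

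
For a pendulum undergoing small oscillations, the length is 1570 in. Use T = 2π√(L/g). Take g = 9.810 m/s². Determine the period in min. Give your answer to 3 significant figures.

0.211 min

T is given directly by: T = 2π√(L/g).
L = 1570 in = 39.88 m; g = 9.810 m/s².
T = 12.67 s
12.67 s × (1 min / 60.00 s) = 0.2111 min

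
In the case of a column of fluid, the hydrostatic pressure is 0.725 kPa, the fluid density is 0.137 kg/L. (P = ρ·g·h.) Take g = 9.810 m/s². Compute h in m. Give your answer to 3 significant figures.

Rearranging P = ρ·g·h for h: h = P/(ρ·g).
P = 0.725 kPa = 725.0 Pa; ρ = 0.137 kg/L = 137.0 kg/m³; g = 9.810 m/s².
h = 0.5394 m

0.539 m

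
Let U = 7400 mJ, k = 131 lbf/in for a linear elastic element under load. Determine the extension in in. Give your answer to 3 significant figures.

1.00 in

Solving U = ½k·x² for x: x = √(2U/k).
U = 7400 mJ = 7.400 J; k = 131 lbf/in = 22942 N/m.
x = 0.02540 m
0.02540 m × (1 in / 0.02540 m) = 1.0000 in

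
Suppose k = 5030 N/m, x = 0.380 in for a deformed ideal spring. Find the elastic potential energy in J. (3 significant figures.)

Directly: U = ½kx².
k = 5030 N/m; x = 0.380 in = 0.009652 m.
U = 0.2343 J

0.234 J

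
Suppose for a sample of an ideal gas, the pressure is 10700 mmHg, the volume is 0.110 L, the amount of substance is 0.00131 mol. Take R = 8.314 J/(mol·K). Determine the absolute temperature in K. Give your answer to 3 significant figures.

Solving PV = nRT for T: T = PV/(nR).
P = 10700 mmHg = 1.427×10^6 Pa; V = 0.110 L = 1.100×10^-4 m³; n = 0.00131 mol; R = 8.314 J/(mol·K).
T = 14408 K

14400 K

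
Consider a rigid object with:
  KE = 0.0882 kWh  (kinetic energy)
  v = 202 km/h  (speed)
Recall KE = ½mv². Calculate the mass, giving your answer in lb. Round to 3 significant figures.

Rearranging: m = 2·KE/v².
KE = 0.0882 kWh = 3.175×10^5 J; v = 202 km/h = 56.11 m/s.
m = 201.7 kg
201.7 kg × (1 lb / 0.4536 kg) = 444.7 lb

445 lb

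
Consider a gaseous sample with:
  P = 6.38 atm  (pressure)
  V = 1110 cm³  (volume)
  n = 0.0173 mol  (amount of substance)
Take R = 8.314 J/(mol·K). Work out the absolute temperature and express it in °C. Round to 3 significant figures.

4720 °C

Rearranging PV = nRT for T: T = PV/(nR).
P = 6.38 atm = 6.465×10^5 Pa; V = 1110 cm³ = 0.001110 m³; n = 0.0173 mol; R = 8.314 J/(mol·K).
T = 4989 K
4989 K − 273.15 = 4716 °C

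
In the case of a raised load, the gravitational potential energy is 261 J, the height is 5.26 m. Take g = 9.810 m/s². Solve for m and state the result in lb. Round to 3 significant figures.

11.2 lb

Rearranging: m = PE/(g·h).
PE = 261 J; h = 5.26 m; g = 9.810 m/s².
m = 5.058 kg
5.058 kg × (1 lb / 0.4536 kg) = 11.15 lb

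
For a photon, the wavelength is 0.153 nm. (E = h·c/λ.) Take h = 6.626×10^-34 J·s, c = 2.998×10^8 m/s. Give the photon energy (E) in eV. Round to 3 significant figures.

8100 eV

Directly: E = hc/λ.
λ = 0.153 nm = 1.530×10^-10 m; h = 6.626×10^-34 J·s; c = 2.998×10^8 m/s.
E = 1.298×10^-15 J  (the unit combination reduces to kg·m²/s² = J)
1.298×10^-15 J × (1 eV / 1.602×10^-19 J) = 8104 eV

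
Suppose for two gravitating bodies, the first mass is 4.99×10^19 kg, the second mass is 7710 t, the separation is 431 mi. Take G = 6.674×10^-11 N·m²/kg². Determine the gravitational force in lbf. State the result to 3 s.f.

From Newton's law of gravitation: F = Gm₁m₂/r².
m₁ = 4.99×10^19 kg; m₂ = 7710 t = 7.710×10^6 kg; r = 431 mi = 6.936×10^5 m; G = 6.674×10^-11 N·m²/kg².
F = 53369 N
53369 N × (1 lbf / 4.448 N) = 11998 lbf

12000 lbf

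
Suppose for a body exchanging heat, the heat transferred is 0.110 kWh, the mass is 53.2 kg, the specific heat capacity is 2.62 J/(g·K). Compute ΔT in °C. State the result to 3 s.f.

Rearranging Q = m·c·ΔT for ΔT: ΔT = Q/(m·c).
Q = 0.110 kWh = 3.960×10^5 J; m = 53.2 kg; c = 2.62 J/(g·K) = 2620 J/(kg·K).
ΔT = 2.841 K
Since 1 °C = 1 K, 2.841 °C.

2.84 °C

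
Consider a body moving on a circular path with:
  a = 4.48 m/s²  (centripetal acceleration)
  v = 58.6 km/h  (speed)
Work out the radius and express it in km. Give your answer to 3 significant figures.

0.0591 km

Rearranging: r = v²/a.
a = 4.48 m/s²; v = 58.6 km/h = 16.28 m/s.
r = 59.14 m
59.14 m × (1 km / 1000 m) = 0.05914 km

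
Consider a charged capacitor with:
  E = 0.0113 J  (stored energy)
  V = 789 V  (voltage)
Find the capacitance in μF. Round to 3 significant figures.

0.0363 μF

Solving E = ½C·V² for C: C = 2E/V².
E = 0.0113 J; V = 789 V.
C = 3.630×10^-8 F
3.630×10^-8 F × (1 μF / 1.000×10^-6 F) = 0.03630 μF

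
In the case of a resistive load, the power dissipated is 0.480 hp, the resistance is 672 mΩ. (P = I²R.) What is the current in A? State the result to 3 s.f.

23.1 A

Rearranging P = I²R for I: I = √(P/R).
P = 0.480 hp = 357.9 W; R = 672 mΩ = 0.6720 Ω.
I = 23.08 A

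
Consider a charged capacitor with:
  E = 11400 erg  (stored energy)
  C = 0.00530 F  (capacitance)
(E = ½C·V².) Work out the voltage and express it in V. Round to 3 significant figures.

0.656 V

Rearranging E = ½C·V² for V: V = √(2E/C).
E = 11400 erg = 0.001140 J; C = 0.00530 F.
V = 0.6559 V  (the unit combination reduces to kg·m²/(A·s³) = V)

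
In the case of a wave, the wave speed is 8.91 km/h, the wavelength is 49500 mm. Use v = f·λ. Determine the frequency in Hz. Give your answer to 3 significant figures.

Rearranging v = f·λ for f: f = v/λ.
v = 8.91 km/h = 2.475 m/s; λ = 49500 mm = 49.50 m.
f = 0.05000 Hz

0.0500 Hz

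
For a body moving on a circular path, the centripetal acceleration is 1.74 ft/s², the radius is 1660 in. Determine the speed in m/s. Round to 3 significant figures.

Rearranging a = v²/r for v: v = √(a·r).
a = 1.74 ft/s² = 0.5304 m/s²; r = 1660 in = 42.16 m.
v = 4.729 m/s

4.73 m/s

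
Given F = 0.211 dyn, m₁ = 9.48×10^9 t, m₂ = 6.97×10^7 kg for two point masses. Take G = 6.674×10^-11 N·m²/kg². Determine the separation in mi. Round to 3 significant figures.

From Newton's law of gravitation: r = √(G·m₁m₂/F).
F = 0.211 dyn = 2.110×10^-6 N; m₁ = 9.48×10^9 t = 9.480×10^12 kg; m₂ = 6.97×10^7 kg; G = 6.674×10^-11 N·m²/kg².
r = 1.446×10^8 m
1.446×10^8 m × (1 mi / 1609 m) = 89830 mi

89800 mi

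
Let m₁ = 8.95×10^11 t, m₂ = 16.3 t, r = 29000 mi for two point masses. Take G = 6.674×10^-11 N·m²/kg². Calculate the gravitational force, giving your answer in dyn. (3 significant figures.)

Directly: F = Gm₁m₂/r².
m₁ = 8.95×10^11 t = 8.950×10^14 kg; m₂ = 16.3 t = 16300 kg; r = 29000 mi = 4.667×10^7 m; G = 6.674×10^-11 N·m²/kg².
F = 4.470×10^-7 N
4.470×10^-7 N × (1 dyn / 1.000×10^-5 N) = 0.04470 dyn

0.0447 dyn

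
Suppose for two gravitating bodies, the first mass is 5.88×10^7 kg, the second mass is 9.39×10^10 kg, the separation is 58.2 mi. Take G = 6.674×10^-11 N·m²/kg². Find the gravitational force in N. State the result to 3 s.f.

0.0420 N

Directly: F = Gm₁m₂/r².
m₁ = 5.88×10^7 kg; m₂ = 9.39×10^10 kg; r = 58.2 mi = 93664 m; G = 6.674×10^-11 N·m²/kg².
F = 0.04200 N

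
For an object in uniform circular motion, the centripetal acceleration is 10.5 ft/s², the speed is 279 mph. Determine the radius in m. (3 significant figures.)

4860 m

Rearranging a = v²/r for r: r = v²/a.
a = 10.5 ft/s² = 3.200 m/s²; v = 279 mph = 124.7 m/s.
r = 4861 m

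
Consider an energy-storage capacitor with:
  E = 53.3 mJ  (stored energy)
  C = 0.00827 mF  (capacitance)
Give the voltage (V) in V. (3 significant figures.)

Rearranging: V = √(2E/C).
E = 53.3 mJ = 0.05330 J; C = 0.00827 mF = 8.270×10^-6 F.
V = 113.5 V

114 V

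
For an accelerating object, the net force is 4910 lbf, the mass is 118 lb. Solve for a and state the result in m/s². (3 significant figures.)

408 m/s²

From Newton's second law: a = F/m.
F = 4910 lbf = 21841 N; m = 118 lb = 53.52 kg.
a = 408.1 m/s²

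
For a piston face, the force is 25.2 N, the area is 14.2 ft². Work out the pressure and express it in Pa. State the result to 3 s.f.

19.1 Pa

Directly: P = F/A.
F = 25.2 N; A = 14.2 ft² = 1.319 m².
P = 19.10 Pa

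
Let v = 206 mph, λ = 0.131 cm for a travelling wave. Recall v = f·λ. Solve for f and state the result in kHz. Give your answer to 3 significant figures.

Rearranging: f = v/λ.
v = 206 mph = 92.09 m/s; λ = 0.131 cm = 0.001310 m.
f = 70298 Hz
70298 Hz × (1 kHz / 1000 Hz) = 70.30 kHz

70.3 kHz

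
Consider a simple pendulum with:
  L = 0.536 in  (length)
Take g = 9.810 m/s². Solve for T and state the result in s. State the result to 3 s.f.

0.234 s

T is given directly by: T = 2π√(L/g).
L = 0.536 in = 0.01361 m; g = 9.810 m/s².
T = 0.2341 s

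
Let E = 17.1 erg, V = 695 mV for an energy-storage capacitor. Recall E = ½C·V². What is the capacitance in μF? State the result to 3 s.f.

7.08 μF

Rearranging: C = 2E/V².
E = 17.1 erg = 1.710×10^-6 J; V = 695 mV = 0.6950 V.
C = 7.080×10^-6 F
7.080×10^-6 F × (1 μF / 1.000×10^-6 F) = 7.080 μF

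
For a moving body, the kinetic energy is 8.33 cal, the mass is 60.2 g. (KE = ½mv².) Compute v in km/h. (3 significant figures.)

Solving KE = ½mv² for v: v = √(2·KE/m).
KE = 8.33 cal = 34.85 J; m = 60.2 g = 0.06020 kg.
v = 34.03 m/s
34.03 m/s × (1 km/h / 0.2778 m/s) = 122.5 km/h

123 km/h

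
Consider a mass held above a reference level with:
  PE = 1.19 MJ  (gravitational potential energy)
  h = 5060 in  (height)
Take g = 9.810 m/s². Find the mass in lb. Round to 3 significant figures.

2080 lb

Rearranging PE = m·g·h for m: m = PE/(g·h).
PE = 1.19 MJ = 1.190×10^6 J; h = 5060 in = 128.5 m; g = 9.810 m/s².
m = 943.8 kg
943.8 kg × (1 lb / 0.4536 kg) = 2081 lb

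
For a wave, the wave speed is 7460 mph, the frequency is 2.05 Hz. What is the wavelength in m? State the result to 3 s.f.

Rearranging v = f·λ for λ: λ = v/f.
v = 7460 mph = 3335 m/s; f = 2.05 Hz.
λ = 1627 m

1630 m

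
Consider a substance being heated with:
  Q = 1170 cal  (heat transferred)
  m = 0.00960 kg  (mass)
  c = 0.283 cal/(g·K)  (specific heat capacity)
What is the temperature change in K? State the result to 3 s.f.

431 K

Rearranging Q = m·c·ΔT for ΔT: ΔT = Q/(m·c).
Q = 1170 cal = 4895 J; m = 0.00960 kg; c = 0.283 cal/(g·K) = 1184 J/(kg·K).
ΔT = 430.7 K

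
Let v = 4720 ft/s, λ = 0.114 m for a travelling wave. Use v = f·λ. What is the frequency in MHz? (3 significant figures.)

0.0126 MHz

Rearranging v = f·λ for f: f = v/λ.
v = 4720 ft/s = 1439 m/s; λ = 0.114 m.
f = 12620 Hz
12620 Hz × (1 MHz / 1.000×10^6 Hz) = 0.01262 MHz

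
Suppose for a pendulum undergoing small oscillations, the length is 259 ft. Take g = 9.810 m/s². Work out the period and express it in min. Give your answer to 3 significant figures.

0.297 min

T is given directly by: T = 2π√(L/g).
L = 259 ft = 78.94 m; g = 9.810 m/s².
T = 17.82 s
17.82 s × (1 min / 60.00 s) = 0.2971 min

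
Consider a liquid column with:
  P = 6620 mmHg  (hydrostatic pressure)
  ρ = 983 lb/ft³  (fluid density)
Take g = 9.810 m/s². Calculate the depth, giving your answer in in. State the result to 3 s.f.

Rearranging: h = P/(ρ·g).
P = 6620 mmHg = 8.826×10^5 Pa; ρ = 983 lb/ft³ = 15746 kg/m³; g = 9.810 m/s².
h = 5.714 m
5.714 m × (1 in / 0.02540 m) = 224.9 in

225 in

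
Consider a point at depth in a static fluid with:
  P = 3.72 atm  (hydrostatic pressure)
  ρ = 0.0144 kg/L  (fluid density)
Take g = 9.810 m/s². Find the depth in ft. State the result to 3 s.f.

Rearranging: h = P/(ρ·g).
P = 3.72 atm = 3.769×10^5 Pa; ρ = 0.0144 kg/L = 14.40 kg/m³; g = 9.810 m/s².
h = 2668 m
2668 m × (1 ft / 0.3048 m) = 8754 ft

8750 ft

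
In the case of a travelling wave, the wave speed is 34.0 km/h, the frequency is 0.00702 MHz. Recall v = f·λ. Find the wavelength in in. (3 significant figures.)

0.0530 in

Rearranging v = f·λ for λ: λ = v/f.
v = 34.0 km/h = 9.444 m/s; f = 0.00702 MHz = 7020 Hz.
λ = 0.001345 m
0.001345 m × (1 in / 0.02540 m) = 0.05297 in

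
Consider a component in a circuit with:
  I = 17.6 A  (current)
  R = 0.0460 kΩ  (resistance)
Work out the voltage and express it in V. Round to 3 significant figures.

810 V

Directly: V = IR.
I = 17.6 A; R = 0.0460 kΩ = 46.00 Ω.
V = 809.6 V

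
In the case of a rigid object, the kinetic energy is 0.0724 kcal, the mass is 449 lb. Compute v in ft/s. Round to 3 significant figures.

Solving KE = ½mv² for v: v = √(2·KE/m).
KE = 0.0724 kcal = 302.9 J; m = 449 lb = 203.7 kg.
v = 1.725 m/s
1.725 m/s × (1 ft/s / 0.3048 m/s) = 5.659 ft/s

5.66 ft/s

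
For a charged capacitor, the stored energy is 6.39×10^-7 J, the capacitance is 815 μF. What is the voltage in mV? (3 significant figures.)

Rearranging E = ½C·V² for V: V = √(2E/C).
E = 6.39×10^-7 J; C = 815 μF = 8.150×10^-4 F.
V = 0.03960 V
0.03960 V × (1 mV / 0.001000 V) = 39.60 mV

39.6 mV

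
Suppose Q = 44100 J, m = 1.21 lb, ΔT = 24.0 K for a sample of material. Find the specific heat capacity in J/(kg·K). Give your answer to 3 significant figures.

3350 J/(kg·K)

Solving Q = m·c·ΔT for c: c = Q/(m·ΔT).
Q = 44100 J; m = 1.21 lb = 0.5488 kg; ΔT = 24.0 K.
c = 3348 J/(kg·K)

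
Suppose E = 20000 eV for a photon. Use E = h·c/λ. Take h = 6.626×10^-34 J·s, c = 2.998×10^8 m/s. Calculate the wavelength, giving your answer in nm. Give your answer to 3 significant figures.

Rearranging E = h·c/λ for λ: λ = hc/E.
E = 20000 eV = 3.204×10^-15 J; h = 6.626×10^-34 J·s; c = 2.998×10^8 m/s.
λ = 6.199×10^-11 m
6.199×10^-11 m × (1 nm / 1.000×10^-9 m) = 0.06199 nm

0.0620 nm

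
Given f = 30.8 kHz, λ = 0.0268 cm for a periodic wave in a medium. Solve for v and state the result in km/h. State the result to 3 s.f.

29.7 km/h

v is given directly by: v = fλ.
f = 30.8 kHz = 30800 Hz; λ = 0.0268 cm = 2.680×10^-4 m.
v = 8.254 m/s
8.254 m/s × (1 km/h / 0.2778 m/s) = 29.72 km/h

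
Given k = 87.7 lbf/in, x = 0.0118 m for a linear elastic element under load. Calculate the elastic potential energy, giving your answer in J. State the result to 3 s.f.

U is given directly by: U = ½kx².
k = 87.7 lbf/in = 15359 N/m; x = 0.0118 m.
U = 1.069 J

1.07 J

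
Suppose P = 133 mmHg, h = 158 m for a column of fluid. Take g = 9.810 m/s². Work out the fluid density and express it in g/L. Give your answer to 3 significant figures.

Solving P = ρ·g·h for ρ: ρ = P/(g·h).
P = 133 mmHg = 17732 Pa; h = 158 m; g = 9.810 m/s².
ρ = 11.44 kg/m³
Since 1 g/L = 1 kg/m³, 11.44 g/L.

11.4 g/L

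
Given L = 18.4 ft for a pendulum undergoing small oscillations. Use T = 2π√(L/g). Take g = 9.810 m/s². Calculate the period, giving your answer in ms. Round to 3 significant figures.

T is given directly by: T = 2π√(L/g).
L = 18.4 ft = 5.608 m; g = 9.810 m/s².
T = 4.751 s
4.751 s × (1 ms / 0.001000 s) = 4751 ms

4750 ms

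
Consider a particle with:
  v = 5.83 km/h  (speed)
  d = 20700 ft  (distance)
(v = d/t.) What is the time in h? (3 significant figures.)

Rearranging v = d/t for t: t = d/v.
v = 5.83 km/h = 1.619 m/s; d = 20700 ft = 6309 m.
t = 3896 s
3896 s × (1 h / 3600 s) = 1.082 h

1.08 h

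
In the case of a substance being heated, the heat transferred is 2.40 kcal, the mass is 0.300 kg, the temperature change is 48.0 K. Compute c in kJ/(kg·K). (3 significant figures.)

Rearranging Q = m·c·ΔT for c: c = Q/(m·ΔT).
Q = 2.40 kcal = 10042 J; m = 0.300 kg; ΔT = 48.0 K.
c = 697.3 J/(kg·K)
697.3 J/(kg·K) × (1 kJ/(kg·K) / 1000 J/(kg·K)) = 0.6973 kJ/(kg·K)

0.697 kJ/(kg·K)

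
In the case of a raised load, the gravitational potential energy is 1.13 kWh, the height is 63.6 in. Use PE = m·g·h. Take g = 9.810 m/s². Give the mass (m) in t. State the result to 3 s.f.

257 t

Rearranging PE = m·g·h for m: m = PE/(g·h).
PE = 1.13 kWh = 4.068×10^6 J; h = 63.6 in = 1.615 m; g = 9.810 m/s².
m = 2.567×10^5 kg
2.567×10^5 kg × (1 t / 1000 kg) = 256.7 t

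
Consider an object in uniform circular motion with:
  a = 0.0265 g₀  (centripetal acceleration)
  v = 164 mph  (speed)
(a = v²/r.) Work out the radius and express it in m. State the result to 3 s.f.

Rearranging: r = v²/a.
a = 0.0265 g₀ = 0.2599 m/s²; v = 164 mph = 73.31 m/s.
r = 20683 m

20700 m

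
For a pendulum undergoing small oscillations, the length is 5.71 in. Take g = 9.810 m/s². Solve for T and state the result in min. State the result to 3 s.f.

0.0127 min

T is given directly by: T = 2π√(L/g).
L = 5.71 in = 0.1450 m; g = 9.810 m/s².
T = 0.7640 s
0.7640 s × (1 min / 60.00 s) = 0.01273 min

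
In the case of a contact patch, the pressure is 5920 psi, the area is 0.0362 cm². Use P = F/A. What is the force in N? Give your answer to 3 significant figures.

Rearranging: F = P·A.
P = 5920 psi = 4.082×10^7 Pa; A = 0.0362 cm² = 3.620×10^-6 m².
F = 147.8 N  (the unit combination reduces to kg·m/s² = N)

148 N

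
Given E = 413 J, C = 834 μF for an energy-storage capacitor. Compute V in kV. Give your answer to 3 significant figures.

0.995 kV

Solving E = ½C·V² for V: V = √(2E/C).
E = 413 J; C = 834 μF = 8.340×10^-4 F.
V = 995.2 V
995.2 V × (1 kV / 1000 V) = 0.9952 kV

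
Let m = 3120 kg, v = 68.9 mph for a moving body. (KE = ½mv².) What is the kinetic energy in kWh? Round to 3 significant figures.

KE is given directly by: KE = ½mv².
m = 3120 kg; v = 68.9 mph = 30.80 m/s.
KE = 1.480×10^6 J
1.480×10^6 J × (1 kWh / 3.600×10^6 J) = 0.4111 kWh

0.411 kWh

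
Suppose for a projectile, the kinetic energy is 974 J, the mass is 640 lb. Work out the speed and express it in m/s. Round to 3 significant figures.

2.59 m/s

Solving KE = ½mv² for v: v = √(2·KE/m).
KE = 974 J; m = 640 lb = 290.3 kg.
v = 2.590 m/s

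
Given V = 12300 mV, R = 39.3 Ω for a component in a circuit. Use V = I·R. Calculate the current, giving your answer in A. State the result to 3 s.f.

Rearranging V = I·R for I: I = V/R.
V = 12300 mV = 12.30 V; R = 39.3 Ω.
I = 0.3130 A

0.313 A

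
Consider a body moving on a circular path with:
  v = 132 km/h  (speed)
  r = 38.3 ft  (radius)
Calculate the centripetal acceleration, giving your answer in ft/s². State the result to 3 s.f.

a is given directly by: a = v²/r.
v = 132 km/h = 36.67 m/s; r = 38.3 ft = 11.67 m.
a = 115.2 m/s²
115.2 m/s² × (1 ft/s² / 0.3048 m/s²) = 377.8 ft/s²

378 ft/s²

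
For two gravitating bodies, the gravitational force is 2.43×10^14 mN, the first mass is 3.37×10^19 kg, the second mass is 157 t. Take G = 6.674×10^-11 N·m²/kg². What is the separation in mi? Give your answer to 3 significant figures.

0.0237 mi

From Newton's law of gravitation: r = √(G·m₁m₂/F).
F = 2.43×10^14 mN = 2.430×10^11 N; m₁ = 3.37×10^19 kg; m₂ = 157 t = 1.570×10^5 kg; G = 6.674×10^-11 N·m²/kg².
r = 38.12 m
38.12 m × (1 mi / 1609 m) = 0.02369 mi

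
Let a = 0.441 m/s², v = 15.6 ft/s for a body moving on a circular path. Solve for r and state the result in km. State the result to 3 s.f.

0.0513 km

Solving a = v²/r for r: r = v²/a.
a = 0.441 m/s²; v = 15.6 ft/s = 4.755 m/s.
r = 51.27 m
51.27 m × (1 km / 1000 m) = 0.05127 km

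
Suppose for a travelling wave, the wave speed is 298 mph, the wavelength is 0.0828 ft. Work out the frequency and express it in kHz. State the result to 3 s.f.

5.28 kHz

Solving v = f·λ for f: f = v/λ.
v = 298 mph = 133.2 m/s; λ = 0.0828 ft = 0.02524 m.
f = 5279 Hz
5279 Hz × (1 kHz / 1000 Hz) = 5.279 kHz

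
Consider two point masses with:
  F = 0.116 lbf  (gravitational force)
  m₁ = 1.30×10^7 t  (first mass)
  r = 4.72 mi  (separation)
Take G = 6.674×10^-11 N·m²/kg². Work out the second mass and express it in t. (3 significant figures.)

Rearranging: m₂ = F·r²/(G·m₁).
F = 0.116 lbf = 0.5160 N; m₁ = 1.30×10^7 t = 1.300×10^10 kg; r = 4.72 mi = 7596 m; G = 6.674×10^-11 N·m²/kg².
m₂ = 3.432×10^7 kg
3.432×10^7 kg × (1 t / 1000 kg) = 34316 t

34300 t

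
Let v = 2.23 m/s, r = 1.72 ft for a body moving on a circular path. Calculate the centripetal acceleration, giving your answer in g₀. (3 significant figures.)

a is given directly by: a = v²/r.
v = 2.23 m/s; r = 1.72 ft = 0.5243 m.
a = 9.486 m/s²
9.486 m/s² × (1 g₀ / 9.807 m/s²) = 0.9673 g₀

0.967 g₀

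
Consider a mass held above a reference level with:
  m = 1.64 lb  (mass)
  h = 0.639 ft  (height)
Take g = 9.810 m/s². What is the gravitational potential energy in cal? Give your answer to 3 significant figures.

PE is given directly by: PE = mgh.
m = 1.64 lb = 0.7439 kg; h = 0.639 ft = 0.1948 m; g = 9.810 m/s².
PE = 1.421 J
1.421 J × (1 cal / 4.184 J) = 0.3397 cal

0.340 cal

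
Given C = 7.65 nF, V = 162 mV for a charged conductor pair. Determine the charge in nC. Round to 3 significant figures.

Solving C = Q/V for Q: Q = CV.
C = 7.65 nF = 7.650×10^-9 F; V = 162 mV = 0.1620 V.
Q = 1.239×10^-9 C  (the unit combination reduces to A·s = C)
1.239×10^-9 C × (1 nC / 1.000×10^-9 C) = 1.239 nC

1.24 nC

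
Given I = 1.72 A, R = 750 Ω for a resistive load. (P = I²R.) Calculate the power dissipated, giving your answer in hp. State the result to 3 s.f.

Directly: P = I²R.
I = 1.72 A; R = 750 Ω.
P = 2219 W
2219 W × (1 hp / 745.7 W) = 2.975 hp

2.98 hp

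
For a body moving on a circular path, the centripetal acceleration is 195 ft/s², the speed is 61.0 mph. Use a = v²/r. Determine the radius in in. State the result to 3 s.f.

493 in

Rearranging: r = v²/a.
a = 195 ft/s² = 59.44 m/s²; v = 61.0 mph = 27.27 m/s.
r = 12.51 m
12.51 m × (1 in / 0.02540 m) = 492.6 in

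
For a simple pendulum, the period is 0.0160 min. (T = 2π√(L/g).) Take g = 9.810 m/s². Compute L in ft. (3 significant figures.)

Rearranging: L = g·(T/2π)².
T = 0.0160 min = 0.9600 s; g = 9.810 m/s².
L = 0.2290 m
0.2290 m × (1 ft / 0.3048 m) = 0.7513 ft

0.751 ft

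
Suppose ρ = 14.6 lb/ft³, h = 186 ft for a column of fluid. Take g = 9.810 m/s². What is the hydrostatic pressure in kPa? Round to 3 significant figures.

P is given directly by: P = ρgh.
ρ = 14.6 lb/ft³ = 233.9 kg/m³; h = 186 ft = 56.69 m; g = 9.810 m/s².
P = 1.301×10^5 Pa
1.301×10^5 Pa × (1 kPa / 1000 Pa) = 130.1 kPa

130 kPa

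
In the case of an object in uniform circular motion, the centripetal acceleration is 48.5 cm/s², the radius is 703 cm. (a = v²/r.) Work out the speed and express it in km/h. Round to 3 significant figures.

6.65 km/h

Solving a = v²/r for v: v = √(a·r).
a = 48.5 cm/s² = 0.4850 m/s²; r = 703 cm = 7.030 m.
v = 1.846 m/s
1.846 m/s × (1 km/h / 0.2778 m/s) = 6.647 km/h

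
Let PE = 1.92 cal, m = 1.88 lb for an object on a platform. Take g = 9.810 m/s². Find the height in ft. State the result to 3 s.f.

3.15 ft

Solving PE = m·g·h for h: h = PE/(m·g).
PE = 1.92 cal = 8.033 J; m = 1.88 lb = 0.8528 kg; g = 9.810 m/s².
h = 0.9603 m
0.9603 m × (1 ft / 0.3048 m) = 3.151 ft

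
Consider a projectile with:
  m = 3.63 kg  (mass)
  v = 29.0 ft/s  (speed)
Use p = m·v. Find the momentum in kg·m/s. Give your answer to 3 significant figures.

p is given directly by: p = mv.
m = 3.63 kg; v = 29.0 ft/s = 8.839 m/s.
p = 32.09 kg·m/s

32.1 kg·m/s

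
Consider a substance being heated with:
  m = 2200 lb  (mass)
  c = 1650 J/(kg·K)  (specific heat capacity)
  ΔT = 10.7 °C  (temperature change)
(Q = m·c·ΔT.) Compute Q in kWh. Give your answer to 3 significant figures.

Directly: Q = mcΔT.
m = 2200 lb = 997.9 kg; c = 1650 J/(kg·K); ΔT = 10.7 °C = 10.70 K.
Q = 1.762×10^7 J
1.762×10^7 J × (1 kWh / 3.600×10^6 J) = 4.894 kWh

4.89 kWh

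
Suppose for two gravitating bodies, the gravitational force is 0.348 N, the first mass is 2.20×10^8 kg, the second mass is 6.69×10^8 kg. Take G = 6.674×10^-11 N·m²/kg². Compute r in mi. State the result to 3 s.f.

From Newton's law of gravitation: r = √(G·m₁m₂/F).
F = 0.348 N; m₁ = 2.20×10^8 kg; m₂ = 6.69×10^8 kg; G = 6.674×10^-11 N·m²/kg².
r = 5313 m
5313 m × (1 mi / 1609 m) = 3.301 mi

3.30 mi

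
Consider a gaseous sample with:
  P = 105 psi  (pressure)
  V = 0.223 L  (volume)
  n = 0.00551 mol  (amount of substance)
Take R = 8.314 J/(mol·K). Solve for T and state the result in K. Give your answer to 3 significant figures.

Rearranging: T = PV/(nR).
P = 105 psi = 7.239×10^5 Pa; V = 0.223 L = 2.230×10^-4 m³; n = 0.00551 mol; R = 8.314 J/(mol·K).
T = 3524 K

3520 K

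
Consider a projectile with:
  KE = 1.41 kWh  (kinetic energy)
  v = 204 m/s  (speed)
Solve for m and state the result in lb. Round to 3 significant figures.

538 lb

Rearranging: m = 2·KE/v².
KE = 1.41 kWh = 5.076×10^6 J; v = 204 m/s.
m = 243.9 kg
243.9 kg × (1 lb / 0.4536 kg) = 537.8 lb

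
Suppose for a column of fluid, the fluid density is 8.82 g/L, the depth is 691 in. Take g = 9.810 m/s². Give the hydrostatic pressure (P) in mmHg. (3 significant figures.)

Directly: P = ρgh.
ρ = 8.82 g/L = 8.820 kg/m³; h = 691 in = 17.55 m; g = 9.810 m/s².
P = 1519 Pa
1519 Pa × (1 mmHg / 133.3 Pa) = 11.39 mmHg

11.4 mmHg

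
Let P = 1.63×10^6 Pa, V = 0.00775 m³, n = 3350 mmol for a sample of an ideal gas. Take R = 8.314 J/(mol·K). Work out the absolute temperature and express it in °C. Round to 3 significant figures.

From the ideal-gas law: T = PV/(nR).
P = 1.63×10^6 Pa; V = 0.00775 m³; n = 3350 mmol = 3.350 mol; R = 8.314 J/(mol·K).
T = 453.6 K
453.6 K − 273.15 = 180.4 °C

180 °C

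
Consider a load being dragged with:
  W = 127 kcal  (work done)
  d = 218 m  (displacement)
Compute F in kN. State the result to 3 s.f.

2.44 kN

Solving W = F·d for F: F = W/d.
W = 127 kcal = 5.314×10^5 J; d = 218 m.
F = 2437 N  (the unit combination reduces to kg·m/s² = N)
2437 N × (1 kN / 1000 N) = 2.437 kN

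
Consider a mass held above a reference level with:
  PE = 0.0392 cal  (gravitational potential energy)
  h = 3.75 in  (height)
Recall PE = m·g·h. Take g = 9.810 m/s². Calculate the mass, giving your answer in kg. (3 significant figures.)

0.176 kg

Rearranging PE = m·g·h for m: m = PE/(g·h).
PE = 0.0392 cal = 0.1640 J; h = 3.75 in = 0.09525 m; g = 9.810 m/s².
m = 0.1755 kg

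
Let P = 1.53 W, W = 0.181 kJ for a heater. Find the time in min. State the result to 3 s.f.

1.97 min

Rearranging: t = W/P.
P = 1.53 W; W = 0.181 kJ = 181.0 J.
t = 118.3 s
118.3 s × (1 min / 60.00 s) = 1.972 min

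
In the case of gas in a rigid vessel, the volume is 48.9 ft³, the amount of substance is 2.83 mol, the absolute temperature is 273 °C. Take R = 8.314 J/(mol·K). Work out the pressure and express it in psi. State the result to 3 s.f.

From the ideal-gas law: P = nRT/V.
V = 48.9 ft³ = 1.385 m³; n = 2.83 mol; T = 273 °C = 546.1 K; R = 8.314 J/(mol·K).
P = 9280 Pa  (the unit combination reduces to kg/(m·s²) = Pa)
9280 Pa × (1 psi / 6895 Pa) = 1.346 psi

1.35 psi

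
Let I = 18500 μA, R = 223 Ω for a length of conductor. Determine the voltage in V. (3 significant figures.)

From Ohm's law: V = IR.
I = 18500 μA = 0.01850 A; R = 223 Ω.
V = 4.125 V  (the unit combination reduces to kg·m²/(A·s³) = V)

4.13 V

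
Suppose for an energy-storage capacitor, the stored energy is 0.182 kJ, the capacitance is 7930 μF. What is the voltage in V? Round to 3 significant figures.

Rearranging E = ½C·V² for V: V = √(2E/C).
E = 0.182 kJ = 182.0 J; C = 7930 μF = 0.007930 F.
V = 214.2 V

214 V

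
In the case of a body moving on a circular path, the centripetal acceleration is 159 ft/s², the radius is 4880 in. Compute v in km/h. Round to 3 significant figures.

279 km/h

Rearranging a = v²/r for v: v = √(a·r).
a = 159 ft/s² = 48.46 m/s²; r = 4880 in = 124.0 m.
v = 77.51 m/s
77.51 m/s × (1 km/h / 0.2778 m/s) = 279.0 km/h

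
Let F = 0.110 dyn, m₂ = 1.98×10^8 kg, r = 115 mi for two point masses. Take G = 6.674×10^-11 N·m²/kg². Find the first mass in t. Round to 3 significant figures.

From Newton's law of gravitation: m₁ = F·r²/(G·m₂).
F = 0.110 dyn = 1.100×10^-6 N; m₂ = 1.98×10^8 kg; r = 115 mi = 1.851×10^5 m; G = 6.674×10^-11 N·m²/kg².
m₁ = 2.851×10^6 kg
2.851×10^6 kg × (1 t / 1000 kg) = 2851 t

2850 t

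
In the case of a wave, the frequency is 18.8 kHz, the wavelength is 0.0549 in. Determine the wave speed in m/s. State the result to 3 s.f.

26.2 m/s

Directly: v = fλ.
f = 18.8 kHz = 18800 Hz; λ = 0.0549 in = 0.001394 m.
v = 26.22 m/s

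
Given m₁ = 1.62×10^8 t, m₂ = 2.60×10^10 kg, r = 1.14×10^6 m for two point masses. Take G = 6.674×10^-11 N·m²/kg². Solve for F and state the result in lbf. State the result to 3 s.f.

Directly: F = Gm₁m₂/r².
m₁ = 1.62×10^8 t = 1.620×10^11 kg; m₂ = 2.60×10^10 kg; r = 1.14×10^6 m; G = 6.674×10^-11 N·m²/kg².
F = 0.2163 N
0.2163 N × (1 lbf / 4.448 N) = 0.04863 lbf

0.0486 lbf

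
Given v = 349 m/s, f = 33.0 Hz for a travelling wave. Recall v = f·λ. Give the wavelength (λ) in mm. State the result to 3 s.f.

Rearranging v = f·λ for λ: λ = v/f.
v = 349 m/s; f = 33.0 Hz.
λ = 10.58 m
10.58 m × (1 mm / 0.001000 m) = 10576 mm

10600 mm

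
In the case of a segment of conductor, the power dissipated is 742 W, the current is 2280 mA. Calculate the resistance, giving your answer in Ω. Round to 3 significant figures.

143 Ω

Rearranging: R = P/I².
P = 742 W; I = 2280 mA = 2.280 A.
R = 142.7 Ω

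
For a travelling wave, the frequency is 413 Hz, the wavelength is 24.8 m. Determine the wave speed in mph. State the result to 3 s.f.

22900 mph

Directly: v = fλ.
f = 413 Hz; λ = 24.8 m.
v = 10242 m/s
10242 m/s × (1 mph / 0.4470 m/s) = 22912 mph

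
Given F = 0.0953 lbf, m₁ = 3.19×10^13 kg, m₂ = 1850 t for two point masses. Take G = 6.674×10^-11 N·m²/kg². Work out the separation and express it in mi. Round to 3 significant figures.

From Newton's law of gravitation: r = √(G·m₁m₂/F).
F = 0.0953 lbf = 0.4239 N; m₁ = 3.19×10^13 kg; m₂ = 1850 t = 1.850×10^6 kg; G = 6.674×10^-11 N·m²/kg².
r = 96391 m
96391 m × (1 mi / 1609 m) = 59.89 mi

59.9 mi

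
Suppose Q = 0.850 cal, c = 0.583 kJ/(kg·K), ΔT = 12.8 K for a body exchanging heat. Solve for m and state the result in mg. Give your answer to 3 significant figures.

477 mg

Solving Q = m·c·ΔT for m: m = Q/(c·ΔT).
Q = 0.850 cal = 3.556 J; c = 0.583 kJ/(kg·K) = 583.0 J/(kg·K); ΔT = 12.8 K.
m = 4.766×10^-4 kg
4.766×10^-4 kg × (1 mg / 1.000×10^-6 kg) = 476.6 mg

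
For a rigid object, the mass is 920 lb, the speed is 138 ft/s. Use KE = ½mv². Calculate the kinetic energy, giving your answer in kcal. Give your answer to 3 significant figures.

Directly: KE = ½mv².
m = 920 lb = 417.3 kg; v = 138 ft/s = 42.06 m/s.
KE = 3.692×10^5 J
3.692×10^5 J × (1 kcal / 4184 J) = 88.23 kcal

88.2 kcal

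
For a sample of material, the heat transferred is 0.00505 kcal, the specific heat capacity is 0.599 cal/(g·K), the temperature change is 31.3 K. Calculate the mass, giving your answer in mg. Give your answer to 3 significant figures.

269 mg

Rearranging Q = m·c·ΔT for m: m = Q/(c·ΔT).
Q = 0.00505 kcal = 21.13 J; c = 0.599 cal/(g·K) = 2506 J/(kg·K); ΔT = 31.3 K.
m = 2.694×10^-4 kg
2.694×10^-4 kg × (1 mg / 1.000×10^-6 kg) = 269.4 mg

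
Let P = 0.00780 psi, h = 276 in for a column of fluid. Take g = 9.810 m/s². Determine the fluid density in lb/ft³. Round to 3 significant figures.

Rearranging P = ρ·g·h for ρ: ρ = P/(g·h).
P = 0.00780 psi = 53.78 Pa; h = 276 in = 7.010 m; g = 9.810 m/s².
ρ = 0.7820 kg/m³
0.7820 kg/m³ × (1 lb/ft³ / 16.02 kg/m³) = 0.04882 lb/ft³

0.0488 lb/ft³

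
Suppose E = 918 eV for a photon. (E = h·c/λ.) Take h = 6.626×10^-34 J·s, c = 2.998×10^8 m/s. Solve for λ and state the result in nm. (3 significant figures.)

1.35 nm

Solving E = h·c/λ for λ: λ = hc/E.
E = 918 eV = 1.471×10^-16 J; h = 6.626×10^-34 J·s; c = 2.998×10^8 m/s.
λ = 1.351×10^-9 m
1.351×10^-9 m × (1 nm / 1.000×10^-9 m) = 1.351 nm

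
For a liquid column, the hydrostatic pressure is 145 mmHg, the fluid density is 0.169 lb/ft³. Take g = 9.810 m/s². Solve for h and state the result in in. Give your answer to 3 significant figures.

28700 in

Rearranging P = ρ·g·h for h: h = P/(ρ·g).
P = 145 mmHg = 19332 Pa; ρ = 0.169 lb/ft³ = 2.707 kg/m³; g = 9.810 m/s².
h = 727.9 m
727.9 m × (1 in / 0.02540 m) = 28659 in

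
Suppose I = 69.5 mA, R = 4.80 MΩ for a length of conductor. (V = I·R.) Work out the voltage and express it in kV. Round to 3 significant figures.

From Ohm's law: V = IR.
I = 69.5 mA = 0.06950 A; R = 4.80 MΩ = 4.800×10^6 Ω.
V = 3.336×10^5 V  (the unit combination reduces to kg·m²/(A·s³) = V)
3.336×10^5 V × (1 kV / 1000 V) = 333.6 kV

334 kV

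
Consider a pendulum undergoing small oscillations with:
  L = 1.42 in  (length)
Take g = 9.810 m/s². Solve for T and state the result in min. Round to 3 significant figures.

0.00635 min

T is given directly by: T = 2π√(L/g).
L = 1.42 in = 0.03607 m; g = 9.810 m/s².
T = 0.3810 s
0.3810 s × (1 min / 60.00 s) = 0.006350 min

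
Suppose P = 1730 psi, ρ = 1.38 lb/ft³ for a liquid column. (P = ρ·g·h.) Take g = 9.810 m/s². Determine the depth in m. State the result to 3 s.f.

Rearranging P = ρ·g·h for h: h = P/(ρ·g).
P = 1730 psi = 1.193×10^7 Pa; ρ = 1.38 lb/ft³ = 22.11 kg/m³; g = 9.810 m/s².
h = 55004 m

55000 m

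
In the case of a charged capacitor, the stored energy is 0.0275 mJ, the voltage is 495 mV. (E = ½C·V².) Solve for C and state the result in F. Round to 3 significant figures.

2.24×10^-4 F

Solving E = ½C·V² for C: C = 2E/V².
E = 0.0275 mJ = 2.750×10^-5 J; V = 495 mV = 0.4950 V.
C = 2.245×10^-4 F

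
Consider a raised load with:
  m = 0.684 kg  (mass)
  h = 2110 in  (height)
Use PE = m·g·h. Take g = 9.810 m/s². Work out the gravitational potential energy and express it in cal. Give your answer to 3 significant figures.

86.0 cal

PE is given directly by: PE = mgh.
m = 0.684 kg; h = 2110 in = 53.59 m; g = 9.810 m/s².
PE = 359.6 J  (the unit combination reduces to kg·m²/s² = J)
359.6 J × (1 cal / 4.184 J) = 85.95 cal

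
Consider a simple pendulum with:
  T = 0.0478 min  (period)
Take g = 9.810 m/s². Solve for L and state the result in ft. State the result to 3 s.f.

6.71 ft

Solving T = 2π√(L/g) for L: L = g·(T/2π)².
T = 0.0478 min = 2.868 s; g = 9.810 m/s².
L = 2.044 m
2.044 m × (1 ft / 0.3048 m) = 6.706 ft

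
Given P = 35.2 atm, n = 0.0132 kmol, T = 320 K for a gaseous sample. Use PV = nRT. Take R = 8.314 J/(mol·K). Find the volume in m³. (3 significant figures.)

0.00985 m³

Rearranging PV = nRT for V: V = nRT/P.
P = 35.2 atm = 3.567×10^6 Pa; n = 0.0132 kmol = 13.20 mol; T = 320 K; R = 8.314 J/(mol·K).
V = 0.009846 m³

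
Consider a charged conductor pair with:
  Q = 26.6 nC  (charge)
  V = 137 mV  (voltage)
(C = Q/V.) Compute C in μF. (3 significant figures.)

0.194 μF

Directly: C = Q/V.
Q = 26.6 nC = 2.660×10^-8 C; V = 137 mV = 0.1370 V.
C = 1.942×10^-7 F
1.942×10^-7 F × (1 μF / 1.000×10^-6 F) = 0.1942 μF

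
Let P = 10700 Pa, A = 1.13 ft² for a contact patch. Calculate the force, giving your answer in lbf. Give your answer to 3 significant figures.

253 lbf

Rearranging P = F/A for F: F = P·A.
P = 10700 Pa; A = 1.13 ft² = 0.1050 m².
F = 1123 N
1123 N × (1 lbf / 4.448 N) = 252.5 lbf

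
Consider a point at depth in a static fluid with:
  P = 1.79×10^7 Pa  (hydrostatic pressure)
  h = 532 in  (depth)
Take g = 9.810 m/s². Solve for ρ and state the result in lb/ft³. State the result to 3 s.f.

Rearranging: ρ = P/(g·h).
P = 1.79×10^7 Pa; h = 532 in = 13.51 m; g = 9.810 m/s².
ρ = 1.350×10^5 kg/m³
1.350×10^5 kg/m³ × (1 lb/ft³ / 16.02 kg/m³) = 8430 lb/ft³

8430 lb/ft³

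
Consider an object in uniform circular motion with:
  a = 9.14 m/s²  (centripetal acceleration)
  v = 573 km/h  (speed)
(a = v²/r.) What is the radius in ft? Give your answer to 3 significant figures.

Rearranging: r = v²/a.
a = 9.14 m/s²; v = 573 km/h = 159.2 m/s.
r = 2772 m
2772 m × (1 ft / 0.3048 m) = 9094 ft

9090 ft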